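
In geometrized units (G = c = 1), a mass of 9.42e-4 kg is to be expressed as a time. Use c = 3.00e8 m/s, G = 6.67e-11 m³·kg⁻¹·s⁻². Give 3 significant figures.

2.33e-39 s

Mass → time via G/c³.
9.42e-4 kg × (G/c³) = 2.33e-39 s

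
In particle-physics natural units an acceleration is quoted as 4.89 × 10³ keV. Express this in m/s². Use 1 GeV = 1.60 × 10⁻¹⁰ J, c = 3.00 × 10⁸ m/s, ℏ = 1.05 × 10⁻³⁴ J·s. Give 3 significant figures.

Acceleration is [L]/[T]² = c·[E]/ℏ.
1 GeV → c/ℏ × (1 GeV in J) = 4.57 × 10³² m/s².
Convert the energy scale: 4.89 × 10³ keV = 4.89 × 10⁻³ GeV.
Result: 4.89 × 10⁻³ × 4.57 × 10³² = 2.24 × 10³⁰ m/s².

2.24 × 10³⁰ m/s²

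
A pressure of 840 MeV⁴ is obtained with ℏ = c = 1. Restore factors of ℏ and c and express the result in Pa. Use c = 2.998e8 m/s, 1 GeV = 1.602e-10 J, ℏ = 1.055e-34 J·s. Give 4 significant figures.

1.749e28 Pa

Pressure is [E]/[L]³ = [E]⁴/(ℏc)³.
1 GeV⁴ → 1/(ℏc)³ × (1 GeV in J)⁴ = 2.082e37 Pa.
Convert the energy scale: 840 MeV⁴ = 8.40e-10 GeV⁴.
Result: 8.40e-10 × 2.082e37 = 1.749e28 Pa.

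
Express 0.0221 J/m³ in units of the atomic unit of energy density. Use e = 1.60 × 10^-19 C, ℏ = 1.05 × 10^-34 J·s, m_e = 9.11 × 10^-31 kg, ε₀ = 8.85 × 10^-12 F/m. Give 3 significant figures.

7.33 × 10^-16

atomic unit of energy density: u_au = E_h/a₀³ = m_e⁴e¹⁰/((4πε₀)⁵ℏ⁸) = 3.01 × 10^13 J/m³.
0.0221 / 3.01 × 10^13 = 7.33 × 10^-16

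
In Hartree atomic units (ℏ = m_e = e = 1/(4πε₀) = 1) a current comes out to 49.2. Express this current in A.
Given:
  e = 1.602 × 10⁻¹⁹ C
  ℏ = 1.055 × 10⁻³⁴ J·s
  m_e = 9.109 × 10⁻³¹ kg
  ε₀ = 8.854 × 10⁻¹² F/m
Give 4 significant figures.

One atomic unit of electric current: I_au = e E_h/ℏ = m_e e⁵/((4πε₀)²ℏ³) = 6.612 × 10⁻³ A.
49.2 × 6.612 × 10⁻³ A = 0.3253 A

0.3253 A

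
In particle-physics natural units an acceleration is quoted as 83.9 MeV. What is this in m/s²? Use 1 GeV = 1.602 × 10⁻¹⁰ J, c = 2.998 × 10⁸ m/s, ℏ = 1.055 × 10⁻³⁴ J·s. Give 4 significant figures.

3.819 × 10³¹ m/s²

Acceleration is [L]/[T]² = c·[E]/ℏ.
1 GeV → c/ℏ × (1 GeV in J) = 4.552 × 10³² m/s².
Convert the energy scale: 83.9 MeV = 0.0839 GeV.
Result: 0.0839 × 4.552 × 10³² = 3.819 × 10³¹ m/s².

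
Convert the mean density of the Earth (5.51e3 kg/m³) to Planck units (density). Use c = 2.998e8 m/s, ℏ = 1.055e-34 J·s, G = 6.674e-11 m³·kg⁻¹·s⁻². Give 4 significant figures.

1.069e-93

Planck density: ρ_P = c⁵/(ℏG²) = 5.154e96 kg/m³.
5.51e3 / 5.154e96 = 1.069e-93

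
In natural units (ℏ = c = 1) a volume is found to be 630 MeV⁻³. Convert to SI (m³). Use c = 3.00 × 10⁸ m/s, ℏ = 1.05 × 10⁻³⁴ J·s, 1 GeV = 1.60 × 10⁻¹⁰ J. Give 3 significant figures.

Volume is [L]³ = [E]⁻³·(ℏc)³.
1 GeV⁻³ → (ℏc)³ × (1 GeV in J)⁻³ = 7.63 × 10⁻⁴⁸ m³.
Convert the energy scale: 630 MeV⁻³ = 6.30 × 10¹¹ GeV⁻³.
Result: 6.30 × 10¹¹ × 7.63 × 10⁻⁴⁸ = 4.81 × 10⁻³⁶ m³.

4.81 × 10⁻³⁶ m³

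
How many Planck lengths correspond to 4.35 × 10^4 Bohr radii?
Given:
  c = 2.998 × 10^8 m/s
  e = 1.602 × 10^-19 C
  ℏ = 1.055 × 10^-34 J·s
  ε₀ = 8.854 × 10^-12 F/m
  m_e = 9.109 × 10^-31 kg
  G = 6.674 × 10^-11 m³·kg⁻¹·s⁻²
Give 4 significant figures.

Bohr radius: a₀ = 4πε₀ℏ²/(m_e e²) = 5.297 × 10^-11 m
Planck length: ℓ_P = √(ℏG/c³) = 1.616 × 10^-35 m
4.35 × 10^4 × 5.297 × 10^-11 / 1.616 × 10^-35 = 1.426 × 10^29

1.426 × 10^29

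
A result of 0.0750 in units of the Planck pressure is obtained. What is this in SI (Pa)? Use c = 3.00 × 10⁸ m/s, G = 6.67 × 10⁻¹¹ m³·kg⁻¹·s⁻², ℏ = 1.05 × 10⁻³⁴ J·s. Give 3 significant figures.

One Planck pressure: p_P = c⁷/(ℏG²) = 4.68 × 10¹¹³ Pa.
0.0750 × 4.68 × 10¹¹³ Pa = 3.51 × 10¹¹² Pa

3.51 × 10¹¹² Pa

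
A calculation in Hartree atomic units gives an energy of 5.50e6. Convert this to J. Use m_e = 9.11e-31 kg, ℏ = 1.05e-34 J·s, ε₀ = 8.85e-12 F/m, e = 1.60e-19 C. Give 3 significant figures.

One hartree: E_h = m_e e⁴/(4πε₀ℏ)² = 4.38e-18 J.
5.50e6 × 4.38e-18 J = 2.41e-11 J

2.41e-11 J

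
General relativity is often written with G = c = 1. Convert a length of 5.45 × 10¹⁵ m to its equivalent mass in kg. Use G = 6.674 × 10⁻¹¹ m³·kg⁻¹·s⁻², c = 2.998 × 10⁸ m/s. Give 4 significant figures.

Length → mass via c²/G.
5.45 × 10¹⁵ m × (c²/G) = 7.340 × 10⁴² kg

7.340 × 10⁴² kg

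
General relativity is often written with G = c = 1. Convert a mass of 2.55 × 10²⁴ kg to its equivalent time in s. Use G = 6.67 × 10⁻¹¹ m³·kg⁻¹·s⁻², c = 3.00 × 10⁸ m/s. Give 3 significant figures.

6.30 × 10⁻¹² s

Mass → time via G/c³.
2.55 × 10²⁴ kg × (G/c³) = 6.30 × 10⁻¹² s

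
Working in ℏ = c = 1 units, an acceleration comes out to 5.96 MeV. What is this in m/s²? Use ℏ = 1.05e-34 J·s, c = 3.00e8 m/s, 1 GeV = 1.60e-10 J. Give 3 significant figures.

2.72e30 m/s²

Acceleration is [L]/[T]² = c·[E]/ℏ.
1 GeV → c/ℏ × (1 GeV in J) = 4.57e32 m/s².
Convert the energy scale: 5.96 MeV = 5.96e-3 GeV.
Result: 5.96e-3 × 4.57e32 = 2.72e30 m/s².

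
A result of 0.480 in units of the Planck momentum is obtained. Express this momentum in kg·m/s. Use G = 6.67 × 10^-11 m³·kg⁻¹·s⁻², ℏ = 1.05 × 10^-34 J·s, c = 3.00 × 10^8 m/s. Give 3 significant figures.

One Planck momentum: p_P = √(ℏc³/G) = 6.52 kg·m/s.
0.480 × 6.52 kg·m/s = 3.13 kg·m/s

3.13 kg·m/s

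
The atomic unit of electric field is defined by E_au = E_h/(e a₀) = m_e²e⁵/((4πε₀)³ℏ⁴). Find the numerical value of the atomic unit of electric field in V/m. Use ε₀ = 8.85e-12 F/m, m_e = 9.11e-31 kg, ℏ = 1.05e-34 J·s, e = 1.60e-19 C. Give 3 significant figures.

5.20e11 V/m

E_au = E_h/(e a₀) = m_e²e⁵/((4πε₀)³ℏ⁴)
E_h = 4.38e-18 J
a₀ = 5.26e-11 m
E_h/(e·a₀) = 5.20e11 V/m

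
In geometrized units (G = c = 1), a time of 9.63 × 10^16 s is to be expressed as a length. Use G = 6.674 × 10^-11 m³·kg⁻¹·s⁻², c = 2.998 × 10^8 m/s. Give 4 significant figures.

2.887 × 10^25 m

Time → length via c.
9.63 × 10^16 s × (c) = 2.887 × 10^25 m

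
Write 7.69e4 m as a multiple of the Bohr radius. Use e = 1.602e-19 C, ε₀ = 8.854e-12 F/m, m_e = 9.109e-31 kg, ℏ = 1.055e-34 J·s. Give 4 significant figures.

1.452e15

Bohr radius: a₀ = 4πε₀ℏ²/(m_e e²) = 5.297e-11 m.
7.69e4 / 5.297e-11 = 1.452e15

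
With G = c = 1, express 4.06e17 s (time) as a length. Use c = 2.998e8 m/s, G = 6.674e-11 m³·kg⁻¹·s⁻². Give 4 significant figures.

Time → length via c.
4.06e17 s × (c) = 1.217e26 m

1.217e26 m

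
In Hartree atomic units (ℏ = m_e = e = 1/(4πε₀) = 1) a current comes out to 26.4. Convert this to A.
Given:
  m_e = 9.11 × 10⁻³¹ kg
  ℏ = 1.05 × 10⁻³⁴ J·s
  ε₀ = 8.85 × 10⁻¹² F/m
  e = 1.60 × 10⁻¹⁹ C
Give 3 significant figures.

One atomic unit of electric current: I_au = e E_h/ℏ = m_e e⁵/((4πε₀)²ℏ³) = 6.67 × 10⁻³ A.
26.4 × 6.67 × 10⁻³ A = 0.176 A

0.176 A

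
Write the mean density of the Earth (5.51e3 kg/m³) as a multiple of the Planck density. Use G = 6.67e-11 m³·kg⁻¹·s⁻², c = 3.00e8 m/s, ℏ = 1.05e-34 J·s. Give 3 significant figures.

1.06e-93

Planck density: ρ_P = c⁵/(ℏG²) = 5.20e96 kg/m³.
5.51e3 / 5.20e96 = 1.06e-93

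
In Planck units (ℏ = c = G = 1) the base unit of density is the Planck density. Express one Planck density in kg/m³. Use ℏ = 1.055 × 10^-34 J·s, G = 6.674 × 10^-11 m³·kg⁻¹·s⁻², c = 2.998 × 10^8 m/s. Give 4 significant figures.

5.154 × 10^96 kg/m³

ρ_P = c⁵/(ℏG²)
  = 2.422 × 10^42 / 4.699 × 10^-55
  = 5.154 × 10^96 kg/m³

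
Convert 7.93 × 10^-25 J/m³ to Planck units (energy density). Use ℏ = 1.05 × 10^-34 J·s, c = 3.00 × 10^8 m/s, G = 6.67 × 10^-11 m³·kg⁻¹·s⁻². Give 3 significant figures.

1.69 × 10^-138

Planck energy density: u_P = c⁷/(ℏG²) = 4.68 × 10^113 J/m³.
7.93 × 10^-25 / 4.68 × 10^113 = 1.69 × 10^-138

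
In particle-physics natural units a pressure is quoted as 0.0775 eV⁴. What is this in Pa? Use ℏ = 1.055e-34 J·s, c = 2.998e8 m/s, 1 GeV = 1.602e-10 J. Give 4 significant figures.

1.613 Pa

Pressure is [E]/[L]³ = [E]⁴/(ℏc)³.
1 GeV⁴ → 1/(ℏc)³ × (1 GeV in J)⁴ = 2.082e37 Pa.
Convert the energy scale: 0.0775 eV⁴ = 7.75e-38 GeV⁴.
Result: 7.75e-38 × 2.082e37 = 1.613 Pa.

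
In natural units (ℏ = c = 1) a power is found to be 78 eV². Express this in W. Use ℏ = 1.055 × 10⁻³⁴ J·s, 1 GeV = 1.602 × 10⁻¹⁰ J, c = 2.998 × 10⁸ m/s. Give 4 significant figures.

Power is [E]/[T] = [E]²/ℏ.
1 GeV² → 1/ℏ × (1 GeV in J)² = 2.433 × 10¹⁴ W.
Convert the energy scale: 78 eV² = 7.80 × 10⁻¹⁷ GeV².
Result: 7.80 × 10⁻¹⁷ × 2.433 × 10¹⁴ = 0.01897 W.

0.01897 W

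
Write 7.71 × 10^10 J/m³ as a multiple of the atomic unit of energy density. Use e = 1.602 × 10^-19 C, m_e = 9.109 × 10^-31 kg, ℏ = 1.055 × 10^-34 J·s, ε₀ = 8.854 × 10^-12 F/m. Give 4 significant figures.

2.632 × 10^-3

atomic unit of energy density: u_au = E_h/a₀³ = m_e⁴e¹⁰/((4πε₀)⁵ℏ⁸) = 2.929 × 10^13 J/m³.
7.71 × 10^10 / 2.929 × 10^13 = 2.632 × 10^-3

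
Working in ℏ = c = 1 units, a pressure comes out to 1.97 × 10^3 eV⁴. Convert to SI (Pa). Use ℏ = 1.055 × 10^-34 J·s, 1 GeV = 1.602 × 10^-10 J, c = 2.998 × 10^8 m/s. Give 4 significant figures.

4.101 × 10^4 Pa

Pressure is [E]/[L]³ = [E]⁴/(ℏc)³.
1 GeV⁴ → 1/(ℏc)³ × (1 GeV in J)⁴ = 2.082 × 10^37 Pa.
Convert the energy scale: 1.97 × 10^3 eV⁴ = 1.97 × 10^-33 GeV⁴.
Result: 1.97 × 10^-33 × 2.082 × 10^37 = 4.101 × 10^4 Pa.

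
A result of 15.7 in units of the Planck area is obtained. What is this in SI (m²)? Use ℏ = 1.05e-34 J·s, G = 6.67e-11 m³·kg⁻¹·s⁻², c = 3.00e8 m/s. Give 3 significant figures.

One Planck area: A_P = ℏG/c³ = 2.59e-70 m².
15.7 × 2.59e-70 m² = 4.07e-69 m²

4.07e-69 m²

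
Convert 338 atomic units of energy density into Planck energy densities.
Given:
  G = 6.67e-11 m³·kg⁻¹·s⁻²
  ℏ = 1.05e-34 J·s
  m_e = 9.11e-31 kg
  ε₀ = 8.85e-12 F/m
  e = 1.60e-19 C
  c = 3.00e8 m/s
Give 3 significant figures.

atomic unit of energy density: u_au = E_h/a₀³ = m_e⁴e¹⁰/((4πε₀)⁵ℏ⁸) = 3.01e13 J/m³
Planck energy density: u_P = c⁷/(ℏG²) = 4.68e113 J/m³
338 × 3.01e13 / 4.68e113 = 2.18e-98

2.18e-98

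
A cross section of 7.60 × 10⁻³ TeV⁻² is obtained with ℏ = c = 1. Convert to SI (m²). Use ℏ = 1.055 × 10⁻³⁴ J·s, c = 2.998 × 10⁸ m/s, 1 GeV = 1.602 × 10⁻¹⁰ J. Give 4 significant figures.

2.962 × 10⁻⁴⁰ m²

Area is [L]² = [E]⁻²·(ℏc)²; restore (ℏc)².
1 GeV⁻² → (ℏc)² × (1 GeV in J)⁻² = 3.898 × 10⁻³² m².
Convert the energy scale: 7.60 × 10⁻³ TeV⁻² = 7.60 × 10⁻⁹ GeV⁻².
Result: 7.60 × 10⁻⁹ × 3.898 × 10⁻³² = 2.962 × 10⁻⁴⁰ m².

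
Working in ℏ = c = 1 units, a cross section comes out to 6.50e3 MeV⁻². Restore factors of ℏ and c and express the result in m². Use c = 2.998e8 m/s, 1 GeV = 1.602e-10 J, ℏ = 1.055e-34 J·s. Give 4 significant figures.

2.534e-22 m²

Area is [L]² = [E]⁻²·(ℏc)²; restore (ℏc)².
1 GeV⁻² → (ℏc)² × (1 GeV in J)⁻² = 3.898e-32 m².
Convert the energy scale: 6.50e3 MeV⁻² = 6.50e9 GeV⁻².
Result: 6.50e9 × 3.898e-32 = 2.534e-22 m².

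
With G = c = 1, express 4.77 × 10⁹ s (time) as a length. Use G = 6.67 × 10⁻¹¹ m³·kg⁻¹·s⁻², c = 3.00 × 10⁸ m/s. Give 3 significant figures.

Time → length via c.
4.77 × 10⁹ s × (c) = 1.43 × 10¹⁸ m

1.43 × 10¹⁸ m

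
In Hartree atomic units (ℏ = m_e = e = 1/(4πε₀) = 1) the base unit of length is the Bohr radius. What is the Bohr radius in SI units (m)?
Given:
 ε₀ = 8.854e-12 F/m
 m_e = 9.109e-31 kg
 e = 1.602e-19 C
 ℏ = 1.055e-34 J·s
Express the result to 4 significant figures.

5.297e-11 m

a₀ = 4πε₀ℏ²/(m_e e²)
  = 1.238e-78 / 2.338e-68
  = 5.297e-11 m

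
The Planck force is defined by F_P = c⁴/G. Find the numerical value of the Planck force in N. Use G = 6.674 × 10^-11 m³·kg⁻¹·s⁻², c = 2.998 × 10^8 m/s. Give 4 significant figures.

F_P = c⁴/G
  = 8.078 × 10^33 / 6.674 × 10^-11
  = 1.210 × 10^44 N

1.210 × 10^44 N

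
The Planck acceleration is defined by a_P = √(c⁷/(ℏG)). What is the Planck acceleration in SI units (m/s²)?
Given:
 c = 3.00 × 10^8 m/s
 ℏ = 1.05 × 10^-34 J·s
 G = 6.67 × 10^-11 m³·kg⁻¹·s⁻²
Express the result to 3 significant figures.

5.59 × 10^51 m/s²

a_P = √(c⁷/(ℏG))
  = √(3.12 × 10^103)
  = 5.59 × 10^51 m/s²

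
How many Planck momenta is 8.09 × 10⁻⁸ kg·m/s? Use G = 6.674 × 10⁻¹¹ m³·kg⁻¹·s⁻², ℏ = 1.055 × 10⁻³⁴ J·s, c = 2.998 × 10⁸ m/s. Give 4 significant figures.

1.240 × 10⁻⁸

Planck momentum: p_P = √(ℏc³/G) = 6.527 kg·m/s.
8.09 × 10⁻⁸ / 6.527 = 1.240 × 10⁻⁸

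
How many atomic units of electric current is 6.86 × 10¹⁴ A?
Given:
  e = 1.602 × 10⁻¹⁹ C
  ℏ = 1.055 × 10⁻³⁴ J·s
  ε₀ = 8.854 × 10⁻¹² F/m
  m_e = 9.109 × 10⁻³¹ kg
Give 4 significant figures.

1.038 × 10¹⁷

atomic unit of electric current: I_au = e E_h/ℏ = m_e e⁵/((4πε₀)²ℏ³) = 6.612 × 10⁻³ A.
6.86 × 10¹⁴ / 6.612 × 10⁻³ = 1.038 × 10¹⁷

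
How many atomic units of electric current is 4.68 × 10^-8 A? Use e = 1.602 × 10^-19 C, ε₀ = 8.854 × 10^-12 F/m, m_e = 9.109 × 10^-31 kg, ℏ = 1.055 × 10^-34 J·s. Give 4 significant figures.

7.078 × 10^-6

atomic unit of electric current: I_au = e E_h/ℏ = m_e e⁵/((4πε₀)²ℏ³) = 6.612 × 10^-3 A.
4.68 × 10^-8 / 6.612 × 10^-3 = 7.078 × 10^-6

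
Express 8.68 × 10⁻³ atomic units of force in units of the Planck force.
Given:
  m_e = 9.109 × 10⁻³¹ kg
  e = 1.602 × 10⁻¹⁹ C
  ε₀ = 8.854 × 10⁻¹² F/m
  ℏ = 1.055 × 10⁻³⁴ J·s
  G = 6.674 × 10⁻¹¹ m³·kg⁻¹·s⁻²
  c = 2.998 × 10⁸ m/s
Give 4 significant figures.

5.894 × 10⁻⁵⁴

atomic unit of force: F_au = E_h/a₀ = m_e²e⁶/((4πε₀)³ℏ⁴) = 8.220 × 10⁻⁸ N
Planck force: F_P = c⁴/G = 1.210 × 10⁴⁴ N
8.68 × 10⁻³ × 8.220 × 10⁻⁸ / 1.210 × 10⁴⁴ = 5.894 × 10⁻⁵⁴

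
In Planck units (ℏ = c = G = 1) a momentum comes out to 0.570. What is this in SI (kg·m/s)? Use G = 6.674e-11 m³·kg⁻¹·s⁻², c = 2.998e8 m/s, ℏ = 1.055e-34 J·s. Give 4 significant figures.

3.720 kg·m/s

One Planck momentum: p_P = √(ℏc³/G) = 6.527 kg·m/s.
0.570 × 6.527 kg·m/s = 3.720 kg·m/s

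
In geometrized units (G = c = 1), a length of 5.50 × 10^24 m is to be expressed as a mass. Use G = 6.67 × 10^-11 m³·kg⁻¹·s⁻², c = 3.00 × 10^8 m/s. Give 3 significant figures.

7.42 × 10^51 kg

Length → mass via c²/G.
5.50 × 10^24 m × (c²/G) = 7.42 × 10^51 kg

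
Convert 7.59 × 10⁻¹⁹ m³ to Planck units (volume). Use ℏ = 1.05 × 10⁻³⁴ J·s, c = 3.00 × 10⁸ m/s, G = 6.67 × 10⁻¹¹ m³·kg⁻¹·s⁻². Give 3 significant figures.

1.82 × 10⁸⁶

Planck volume: V_P = (ℏG/c³)^(3/2) = 4.18 × 10⁻¹⁰⁵ m³.
7.59 × 10⁻¹⁹ / 4.18 × 10⁻¹⁰⁵ = 1.82 × 10⁸⁶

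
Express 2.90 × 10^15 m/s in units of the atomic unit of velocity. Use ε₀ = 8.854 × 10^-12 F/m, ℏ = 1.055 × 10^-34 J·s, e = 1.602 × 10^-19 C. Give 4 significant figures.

atomic unit of velocity: v_au = e²/(4πε₀ℏ) = 2.186 × 10^6 m/s.
2.90 × 10^15 / 2.186 × 10^6 = 1.326 × 10^9

1.326 × 10^9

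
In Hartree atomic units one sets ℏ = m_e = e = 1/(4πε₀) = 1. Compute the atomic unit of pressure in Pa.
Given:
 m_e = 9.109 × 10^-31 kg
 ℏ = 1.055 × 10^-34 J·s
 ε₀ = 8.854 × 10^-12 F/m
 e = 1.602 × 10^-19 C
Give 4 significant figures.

P_au = E_h/a₀³ = m_e⁴e¹⁰/((4πε₀)⁵ℏ⁸)
E_h = 4.354 × 10^-18 J
a₀ = 5.297 × 10^-11 m
E_h/a₀³ = 2.929 × 10^13 Pa

2.929 × 10^13 Pa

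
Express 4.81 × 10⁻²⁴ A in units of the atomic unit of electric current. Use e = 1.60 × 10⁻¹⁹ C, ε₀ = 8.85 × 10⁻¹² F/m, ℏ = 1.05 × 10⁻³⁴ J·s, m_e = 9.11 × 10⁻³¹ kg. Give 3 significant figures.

7.21 × 10⁻²²

atomic unit of electric current: I_au = e E_h/ℏ = m_e e⁵/((4πε₀)²ℏ³) = 6.67 × 10⁻³ A.
4.81 × 10⁻²⁴ / 6.67 × 10⁻³ = 7.21 × 10⁻²²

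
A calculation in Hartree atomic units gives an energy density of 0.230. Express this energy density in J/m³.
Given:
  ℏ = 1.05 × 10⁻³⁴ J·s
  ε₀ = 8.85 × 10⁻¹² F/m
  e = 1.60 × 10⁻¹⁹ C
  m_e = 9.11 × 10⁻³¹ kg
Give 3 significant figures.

One atomic unit of energy density: u_au = E_h/a₀³ = m_e⁴e¹⁰/((4πε₀)⁵ℏ⁸) = 3.01 × 10¹³ J/m³.
0.230 × 3.01 × 10¹³ J/m³ = 6.93 × 10¹² J/m³

6.93 × 10¹² J/m³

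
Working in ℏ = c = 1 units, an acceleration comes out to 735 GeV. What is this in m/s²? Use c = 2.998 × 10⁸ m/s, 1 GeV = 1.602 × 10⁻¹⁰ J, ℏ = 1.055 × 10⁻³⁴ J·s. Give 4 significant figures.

Acceleration is [L]/[T]² = c·[E]/ℏ.
1 GeV → c/ℏ × (1 GeV in J) = 4.552 × 10³² m/s².
Result: 735 × 4.552 × 10³² = 3.346 × 10³⁵ m/s².

3.346 × 10³⁵ m/s²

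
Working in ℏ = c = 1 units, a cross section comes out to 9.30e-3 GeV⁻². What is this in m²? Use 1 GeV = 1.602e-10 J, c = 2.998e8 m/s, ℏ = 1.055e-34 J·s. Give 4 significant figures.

3.625e-34 m²

Area is [L]² = [E]⁻²·(ℏc)²; restore (ℏc)².
1 GeV⁻² → (ℏc)² × (1 GeV in J)⁻² = 3.898e-32 m².
Result: 9.30e-3 × 3.898e-32 = 3.625e-34 m².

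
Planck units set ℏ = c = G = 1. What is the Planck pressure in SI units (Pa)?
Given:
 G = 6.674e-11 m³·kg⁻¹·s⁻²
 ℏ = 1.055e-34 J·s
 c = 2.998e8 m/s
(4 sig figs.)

4.632e113 Pa

From ℏ = c = G = 1 the pressure scale is p_P = c⁷/(ℏG²).
  = 2.177e59 / 4.699e-55
  = 4.632e113 Pa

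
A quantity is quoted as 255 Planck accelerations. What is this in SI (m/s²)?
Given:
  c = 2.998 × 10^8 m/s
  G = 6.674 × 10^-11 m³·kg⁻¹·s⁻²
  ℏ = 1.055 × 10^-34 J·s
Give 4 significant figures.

1.418 × 10^54 m/s²

One Planck acceleration: a_P = √(c⁷/(ℏG)) = 5.560 × 10^51 m/s².
255 × 5.560 × 10^51 m/s² = 1.418 × 10^54 m/s²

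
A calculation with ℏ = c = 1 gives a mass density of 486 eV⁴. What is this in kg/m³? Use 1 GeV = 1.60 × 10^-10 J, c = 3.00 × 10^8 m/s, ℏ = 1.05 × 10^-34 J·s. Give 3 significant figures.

1.13 × 10^-13 kg/m³

Mass density is [E]/(c²[L]³) = [E]⁴/(ℏ³c⁵).
1 GeV⁴ → 1/(ℏ³c⁵) × (1 GeV in J)⁴ = 2.33 × 10^20 kg/m³.
Convert the energy scale: 486 eV⁴ = 4.86 × 10^-34 GeV⁴.
Result: 4.86 × 10^-34 × 2.33 × 10^20 = 1.13 × 10^-13 kg/m³.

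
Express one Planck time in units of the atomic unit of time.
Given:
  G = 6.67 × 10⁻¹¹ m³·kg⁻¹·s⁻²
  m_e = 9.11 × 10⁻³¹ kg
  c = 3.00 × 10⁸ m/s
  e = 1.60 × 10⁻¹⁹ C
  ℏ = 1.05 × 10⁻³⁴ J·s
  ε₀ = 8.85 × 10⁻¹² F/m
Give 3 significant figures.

2.24 × 10⁻²⁷

Planck time: t_P = √(ℏG/c⁵) = 5.37 × 10⁻⁴⁴ s
atomic unit of time: τ_au = (4πε₀)²ℏ³/(m_e e⁴) = 2.40 × 10⁻¹⁷ s
ratio = 5.37 × 10⁻⁴⁴ / 2.40 × 10⁻¹⁷ = 2.24 × 10⁻²⁷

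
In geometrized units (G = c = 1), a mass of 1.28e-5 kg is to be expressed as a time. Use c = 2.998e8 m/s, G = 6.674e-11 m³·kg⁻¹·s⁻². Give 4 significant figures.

3.170e-41 s

Mass → time via G/c³.
1.28e-5 kg × (G/c³) = 3.170e-41 s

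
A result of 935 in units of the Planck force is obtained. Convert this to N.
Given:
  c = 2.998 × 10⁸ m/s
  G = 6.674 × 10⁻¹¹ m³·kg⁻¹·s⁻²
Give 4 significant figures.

1.132 × 10⁴⁷ N

One Planck force: F_P = c⁴/G = 1.210 × 10⁴⁴ N.
935 × 1.210 × 10⁴⁴ N = 1.132 × 10⁴⁷ N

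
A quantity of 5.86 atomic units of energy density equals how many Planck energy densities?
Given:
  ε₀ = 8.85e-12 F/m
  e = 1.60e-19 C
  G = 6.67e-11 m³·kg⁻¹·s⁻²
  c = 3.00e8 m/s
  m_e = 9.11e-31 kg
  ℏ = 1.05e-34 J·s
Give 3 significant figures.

atomic unit of energy density: u_au = E_h/a₀³ = m_e⁴e¹⁰/((4πε₀)⁵ℏ⁸) = 3.01e13 J/m³
Planck energy density: u_P = c⁷/(ℏG²) = 4.68e113 J/m³
5.86 × 3.01e13 / 4.68e113 = 3.77e-100

3.77e-100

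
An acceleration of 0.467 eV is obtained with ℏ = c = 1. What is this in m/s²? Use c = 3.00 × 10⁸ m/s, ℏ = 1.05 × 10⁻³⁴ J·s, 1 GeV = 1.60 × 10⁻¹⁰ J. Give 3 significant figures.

2.13 × 10²³ m/s²

Acceleration is [L]/[T]² = c·[E]/ℏ.
1 GeV → c/ℏ × (1 GeV in J) = 4.57 × 10³² m/s².
Convert the energy scale: 0.467 eV = 4.67 × 10⁻¹⁰ GeV.
Result: 4.67 × 10⁻¹⁰ × 4.57 × 10³² = 2.13 × 10²³ m/s².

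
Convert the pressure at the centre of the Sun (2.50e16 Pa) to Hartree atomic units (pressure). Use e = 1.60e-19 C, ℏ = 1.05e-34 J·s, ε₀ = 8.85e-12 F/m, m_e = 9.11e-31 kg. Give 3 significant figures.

atomic unit of pressure: P_au = E_h/a₀³ = m_e⁴e¹⁰/((4πε₀)⁵ℏ⁸) = 3.01e13 Pa.
2.50e16 / 3.01e13 = 830

830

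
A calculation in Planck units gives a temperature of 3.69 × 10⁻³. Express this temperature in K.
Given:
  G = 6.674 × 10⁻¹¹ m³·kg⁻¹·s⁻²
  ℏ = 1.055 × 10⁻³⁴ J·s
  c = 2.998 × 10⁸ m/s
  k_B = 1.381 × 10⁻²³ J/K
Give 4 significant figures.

One Planck temperature: T_P = √(ℏc⁵/G) / k_B = 1.417 × 10³² K.
3.69 × 10⁻³ × 1.417 × 10³² K = 5.228 × 10²⁹ K

5.228 × 10²⁹ K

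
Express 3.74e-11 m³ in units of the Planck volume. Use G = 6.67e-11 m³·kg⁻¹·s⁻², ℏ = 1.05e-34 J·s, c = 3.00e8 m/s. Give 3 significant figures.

8.95e93

Planck volume: V_P = (ℏG/c³)^(3/2) = 4.18e-105 m³.
3.74e-11 / 4.18e-105 = 8.95e93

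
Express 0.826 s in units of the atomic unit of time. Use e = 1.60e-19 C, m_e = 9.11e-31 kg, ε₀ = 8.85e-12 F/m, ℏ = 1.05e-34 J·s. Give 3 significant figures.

atomic unit of time: τ_au = (4πε₀)²ℏ³/(m_e e⁴) = 2.40e-17 s.
0.826 / 2.40e-17 = 3.44e16

3.44e16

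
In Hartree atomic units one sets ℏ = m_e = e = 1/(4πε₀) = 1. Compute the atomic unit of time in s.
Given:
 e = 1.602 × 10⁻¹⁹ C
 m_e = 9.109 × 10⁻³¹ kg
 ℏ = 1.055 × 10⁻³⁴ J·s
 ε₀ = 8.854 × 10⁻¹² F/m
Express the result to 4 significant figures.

τ_au = (4πε₀)²ℏ³/(m_e e⁴)
E_h = 4.354 × 10⁻¹⁸ J
ℏ/E_h = 2.423 × 10⁻¹⁷ s

2.423 × 10⁻¹⁷ s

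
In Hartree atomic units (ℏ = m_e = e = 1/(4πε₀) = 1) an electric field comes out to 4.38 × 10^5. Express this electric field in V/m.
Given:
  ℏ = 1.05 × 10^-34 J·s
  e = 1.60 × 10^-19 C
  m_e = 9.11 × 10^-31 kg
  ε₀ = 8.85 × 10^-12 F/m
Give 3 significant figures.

One atomic unit of electric field: E_au = E_h/(e a₀) = m_e²e⁵/((4πε₀)³ℏ⁴) = 5.20 × 10^11 V/m.
4.38 × 10^5 × 5.20 × 10^11 V/m = 2.28 × 10^17 V/m

2.28 × 10^17 V/m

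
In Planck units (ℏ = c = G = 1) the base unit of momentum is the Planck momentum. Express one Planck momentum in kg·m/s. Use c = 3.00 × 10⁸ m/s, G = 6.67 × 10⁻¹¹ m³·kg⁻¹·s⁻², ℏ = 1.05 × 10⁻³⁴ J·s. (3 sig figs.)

p_P = √(ℏc³/G)
  = √(42.5)
  = 6.52 kg·m/s

6.52 kg·m/s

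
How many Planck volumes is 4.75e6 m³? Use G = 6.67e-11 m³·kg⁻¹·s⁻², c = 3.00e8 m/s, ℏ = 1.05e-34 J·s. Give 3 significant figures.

Planck volume: V_P = (ℏG/c³)^(3/2) = 4.18e-105 m³.
4.75e6 / 4.18e-105 = 1.14e111

1.14e111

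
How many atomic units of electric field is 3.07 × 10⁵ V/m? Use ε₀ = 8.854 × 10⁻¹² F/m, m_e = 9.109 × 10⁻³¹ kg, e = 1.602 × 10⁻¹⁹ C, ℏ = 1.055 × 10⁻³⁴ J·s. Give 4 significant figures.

atomic unit of electric field: E_au = E_h/(e a₀) = m_e²e⁵/((4πε₀)³ℏ⁴) = 5.131 × 10¹¹ V/m.
3.07 × 10⁵ / 5.131 × 10¹¹ = 5.983 × 10⁻⁷

5.983 × 10⁻⁷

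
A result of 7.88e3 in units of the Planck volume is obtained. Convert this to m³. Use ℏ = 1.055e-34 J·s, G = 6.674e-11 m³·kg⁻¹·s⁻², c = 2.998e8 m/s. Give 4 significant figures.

One Planck volume: V_P = (ℏG/c³)^(3/2) = 4.224e-105 m³.
7.88e3 × 4.224e-105 m³ = 3.328e-101 m³

3.328e-101 m³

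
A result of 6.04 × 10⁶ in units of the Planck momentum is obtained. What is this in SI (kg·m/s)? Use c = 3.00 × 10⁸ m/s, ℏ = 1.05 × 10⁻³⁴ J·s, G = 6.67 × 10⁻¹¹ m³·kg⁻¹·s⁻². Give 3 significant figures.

One Planck momentum: p_P = √(ℏc³/G) = 6.52 kg·m/s.
6.04 × 10⁶ × 6.52 kg·m/s = 3.94 × 10⁷ kg·m/s

3.94 × 10⁷ kg·m/s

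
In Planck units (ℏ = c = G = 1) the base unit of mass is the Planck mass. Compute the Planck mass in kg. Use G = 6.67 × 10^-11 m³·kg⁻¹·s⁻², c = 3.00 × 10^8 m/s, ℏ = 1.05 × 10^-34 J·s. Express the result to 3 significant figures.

m_P = √(ℏc/G)
  = √(4.72 × 10^-16)
  = 2.17 × 10^-8 kg

2.17 × 10^-8 kg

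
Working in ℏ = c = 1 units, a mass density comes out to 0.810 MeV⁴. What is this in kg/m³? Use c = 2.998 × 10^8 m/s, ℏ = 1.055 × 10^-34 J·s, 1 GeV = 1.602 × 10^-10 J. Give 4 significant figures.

Mass density is [E]/(c²[L]³) = [E]⁴/(ℏ³c⁵).
1 GeV⁴ → 1/(ℏ³c⁵) × (1 GeV in J)⁴ = 2.316 × 10^20 kg/m³.
Convert the energy scale: 0.810 MeV⁴ = 8.10 × 10^-13 GeV⁴.
Result: 8.10 × 10^-13 × 2.316 × 10^20 = 1.876 × 10^8 kg/m³.

1.876 × 10^8 kg/m³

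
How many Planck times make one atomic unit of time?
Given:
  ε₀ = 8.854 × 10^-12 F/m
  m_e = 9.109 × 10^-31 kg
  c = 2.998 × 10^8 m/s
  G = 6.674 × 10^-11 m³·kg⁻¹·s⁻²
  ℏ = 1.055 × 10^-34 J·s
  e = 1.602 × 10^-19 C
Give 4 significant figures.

atomic unit of time: τ_au = (4πε₀)²ℏ³/(m_e e⁴) = 2.423 × 10^-17 s
Planck time: t_P = √(ℏG/c⁵) = 5.392 × 10^-44 s
ratio = 2.423 × 10^-17 / 5.392 × 10^-44 = 4.494 × 10^26

4.494 × 10^26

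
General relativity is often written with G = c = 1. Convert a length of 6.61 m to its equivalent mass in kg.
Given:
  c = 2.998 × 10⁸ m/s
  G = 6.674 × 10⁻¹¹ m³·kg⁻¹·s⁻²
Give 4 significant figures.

8.902 × 10²⁷ kg

Length → mass via c²/G.
6.61 m × (c²/G) = 8.902 × 10²⁷ kg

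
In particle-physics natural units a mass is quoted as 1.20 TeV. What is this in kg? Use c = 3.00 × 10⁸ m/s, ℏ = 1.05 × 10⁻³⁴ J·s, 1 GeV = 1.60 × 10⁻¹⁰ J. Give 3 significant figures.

Mass is [E]/c²; divide by c².
1 GeV → 1/c² × (1 GeV in J) = 1.78 × 10⁻²⁷ kg.
Convert the energy scale: 1.20 TeV = 1.20 × 10³ GeV.
Result: 1.20 × 10³ × 1.78 × 10⁻²⁷ = 2.13 × 10⁻²⁴ kg.

2.13 × 10⁻²⁴ kg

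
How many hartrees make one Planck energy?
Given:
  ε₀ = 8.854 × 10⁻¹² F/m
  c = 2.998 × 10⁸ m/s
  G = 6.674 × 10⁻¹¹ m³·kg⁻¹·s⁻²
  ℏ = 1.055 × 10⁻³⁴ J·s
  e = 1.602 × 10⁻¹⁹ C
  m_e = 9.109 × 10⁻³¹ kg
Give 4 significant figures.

4.494 × 10²⁶

Planck energy: E_P = √(ℏc⁵/G) = 1.957 × 10⁹ J
hartree: E_h = m_e e⁴/(4πε₀ℏ)² = 4.354 × 10⁻¹⁸ J
ratio = 1.957 × 10⁹ / 4.354 × 10⁻¹⁸ = 4.494 × 10²⁶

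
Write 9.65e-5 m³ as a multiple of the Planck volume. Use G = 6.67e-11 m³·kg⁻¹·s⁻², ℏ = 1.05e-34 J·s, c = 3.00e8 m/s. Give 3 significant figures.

Planck volume: V_P = (ℏG/c³)^(3/2) = 4.18e-105 m³.
9.65e-5 / 4.18e-105 = 2.31e100

2.31e100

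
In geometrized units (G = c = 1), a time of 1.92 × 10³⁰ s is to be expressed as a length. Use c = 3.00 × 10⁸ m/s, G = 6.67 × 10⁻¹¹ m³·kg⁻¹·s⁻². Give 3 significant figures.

5.76 × 10³⁸ m

Time → length via c.
1.92 × 10³⁰ s × (c) = 5.76 × 10³⁸ m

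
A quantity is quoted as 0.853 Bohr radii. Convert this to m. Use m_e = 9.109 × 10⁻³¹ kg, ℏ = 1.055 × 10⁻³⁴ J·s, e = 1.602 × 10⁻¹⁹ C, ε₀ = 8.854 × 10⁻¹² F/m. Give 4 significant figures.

One Bohr radius: a₀ = 4πε₀ℏ²/(m_e e²) = 5.297 × 10⁻¹¹ m.
0.853 × 5.297 × 10⁻¹¹ m = 4.519 × 10⁻¹¹ m

4.519 × 10⁻¹¹ m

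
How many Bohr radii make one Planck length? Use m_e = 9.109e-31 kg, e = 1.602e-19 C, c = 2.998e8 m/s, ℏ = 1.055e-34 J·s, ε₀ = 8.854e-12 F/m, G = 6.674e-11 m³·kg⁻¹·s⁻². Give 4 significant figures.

3.051e-25

Planck length: ℓ_P = √(ℏG/c³) = 1.616e-35 m
Bohr radius: a₀ = 4πε₀ℏ²/(m_e e²) = 5.297e-11 m
ratio = 1.616e-35 / 5.297e-11 = 3.051e-25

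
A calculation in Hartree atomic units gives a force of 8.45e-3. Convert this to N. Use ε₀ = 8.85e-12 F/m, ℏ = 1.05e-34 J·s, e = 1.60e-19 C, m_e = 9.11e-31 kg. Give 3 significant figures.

One atomic unit of force: F_au = E_h/a₀ = m_e²e⁶/((4πε₀)³ℏ⁴) = 8.33e-8 N.
8.45e-3 × 8.33e-8 N = 7.04e-10 N

7.04e-10 N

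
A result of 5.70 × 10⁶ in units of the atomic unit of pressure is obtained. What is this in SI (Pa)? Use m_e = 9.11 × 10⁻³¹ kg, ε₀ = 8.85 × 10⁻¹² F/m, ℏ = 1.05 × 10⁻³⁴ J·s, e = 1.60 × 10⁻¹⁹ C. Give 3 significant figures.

1.72 × 10²⁰ Pa

One atomic unit of pressure: P_au = E_h/a₀³ = m_e⁴e¹⁰/((4πε₀)⁵ℏ⁸) = 3.01 × 10¹³ Pa.
5.70 × 10⁶ × 3.01 × 10¹³ Pa = 1.72 × 10²⁰ Pa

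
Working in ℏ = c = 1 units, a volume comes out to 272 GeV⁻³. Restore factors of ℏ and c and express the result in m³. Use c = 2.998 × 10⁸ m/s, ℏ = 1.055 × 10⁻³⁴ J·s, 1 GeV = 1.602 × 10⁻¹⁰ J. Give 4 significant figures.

2.093 × 10⁻⁴⁵ m³

Volume is [L]³ = [E]⁻³·(ℏc)³.
1 GeV⁻³ → (ℏc)³ × (1 GeV in J)⁻³ = 7.696 × 10⁻⁴⁸ m³.
Result: 272 × 7.696 × 10⁻⁴⁸ = 2.093 × 10⁻⁴⁵ m³.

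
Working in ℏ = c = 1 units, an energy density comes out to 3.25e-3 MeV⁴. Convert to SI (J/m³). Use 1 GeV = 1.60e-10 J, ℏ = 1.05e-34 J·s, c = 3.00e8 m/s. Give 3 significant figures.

[E]/[L]³ = [E]⁴/(ℏc)³; restore (ℏc)⁻³.
1 GeV⁴ → 1/(ℏc)³ × (1 GeV in J)⁴ = 2.10e37 J/m³.
Convert the energy scale: 3.25e-3 MeV⁴ = 3.25e-15 GeV⁴.
Result: 3.25e-15 × 2.10e37 = 6.81e22 J/m³.

6.81e22 J/m³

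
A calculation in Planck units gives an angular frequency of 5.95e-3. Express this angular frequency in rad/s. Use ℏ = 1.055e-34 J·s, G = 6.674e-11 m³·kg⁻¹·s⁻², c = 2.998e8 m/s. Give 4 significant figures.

One Planck angular frequency: ω_P = √(c⁵/(ℏG)) = 1.855e43 rad/s.
5.95e-3 × 1.855e43 rad/s = 1.104e41 rad/s

1.104e41 rad/s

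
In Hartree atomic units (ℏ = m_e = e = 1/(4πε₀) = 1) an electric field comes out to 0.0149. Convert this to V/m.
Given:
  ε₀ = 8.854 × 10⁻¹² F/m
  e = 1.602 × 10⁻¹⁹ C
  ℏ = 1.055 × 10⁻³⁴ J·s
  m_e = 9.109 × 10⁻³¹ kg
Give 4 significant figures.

7.645 × 10⁹ V/m

One atomic unit of electric field: E_au = E_h/(e a₀) = m_e²e⁵/((4πε₀)³ℏ⁴) = 5.131 × 10¹¹ V/m.
0.0149 × 5.131 × 10¹¹ V/m = 7.645 × 10⁹ V/m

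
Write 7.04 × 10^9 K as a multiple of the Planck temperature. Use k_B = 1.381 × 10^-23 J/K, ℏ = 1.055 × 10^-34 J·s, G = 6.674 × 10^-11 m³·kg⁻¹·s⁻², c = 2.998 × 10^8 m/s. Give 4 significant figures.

4.969 × 10^-23

Planck temperature: T_P = √(ℏc⁵/G) / k_B = 1.417 × 10^32 K.
7.04 × 10^9 / 1.417 × 10^32 = 4.969 × 10^-23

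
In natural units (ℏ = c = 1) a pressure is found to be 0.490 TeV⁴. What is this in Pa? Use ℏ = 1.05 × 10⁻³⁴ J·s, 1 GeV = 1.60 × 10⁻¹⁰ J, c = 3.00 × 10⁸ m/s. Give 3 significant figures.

Pressure is [E]/[L]³ = [E]⁴/(ℏc)³.
1 GeV⁴ → 1/(ℏc)³ × (1 GeV in J)⁴ = 2.10 × 10³⁷ Pa.
Convert the energy scale: 0.490 TeV⁴ = 4.90 × 10¹¹ GeV⁴.
Result: 4.90 × 10¹¹ × 2.10 × 10³⁷ = 1.03 × 10⁴⁹ Pa.

1.03 × 10⁴⁹ Pa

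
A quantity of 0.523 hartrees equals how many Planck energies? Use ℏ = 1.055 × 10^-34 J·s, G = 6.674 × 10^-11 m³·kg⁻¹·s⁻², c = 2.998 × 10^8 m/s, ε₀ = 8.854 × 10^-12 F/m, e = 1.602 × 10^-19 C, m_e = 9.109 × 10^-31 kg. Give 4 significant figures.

1.164 × 10^-27

hartree: E_h = m_e e⁴/(4πε₀ℏ)² = 4.354 × 10^-18 J
Planck energy: E_P = √(ℏc⁵/G) = 1.957 × 10^9 J
0.523 × 4.354 × 10^-18 / 1.957 × 10^9 = 1.164 × 10^-27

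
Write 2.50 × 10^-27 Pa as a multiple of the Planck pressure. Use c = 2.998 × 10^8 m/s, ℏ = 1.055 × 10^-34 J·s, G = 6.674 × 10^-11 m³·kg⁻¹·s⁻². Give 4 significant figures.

5.397 × 10^-141

Planck pressure: p_P = c⁷/(ℏG²) = 4.632 × 10^113 Pa.
2.50 × 10^-27 / 4.632 × 10^113 = 5.397 × 10^-141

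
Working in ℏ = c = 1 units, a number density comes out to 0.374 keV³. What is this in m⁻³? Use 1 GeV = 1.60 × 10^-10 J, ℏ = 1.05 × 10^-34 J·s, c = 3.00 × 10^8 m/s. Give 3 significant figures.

4.90 × 10^28 m⁻³

Number density is [L]⁻³ = [E]³/(ℏc)³.
1 GeV³ → 1/(ℏc)³ × (1 GeV in J)³ = 1.31 × 10^47 m⁻³.
Convert the energy scale: 0.374 keV³ = 3.74 × 10^-19 GeV³.
Result: 3.74 × 10^-19 × 1.31 × 10^47 = 4.90 × 10^28 m⁻³.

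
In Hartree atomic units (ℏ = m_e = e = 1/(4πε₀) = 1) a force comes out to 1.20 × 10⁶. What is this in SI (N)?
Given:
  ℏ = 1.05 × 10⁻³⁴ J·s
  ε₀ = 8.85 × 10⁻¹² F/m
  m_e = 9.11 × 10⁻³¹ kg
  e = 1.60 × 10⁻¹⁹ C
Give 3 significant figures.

One atomic unit of force: F_au = E_h/a₀ = m_e²e⁶/((4πε₀)³ℏ⁴) = 8.33 × 10⁻⁸ N.
1.20 × 10⁶ × 8.33 × 10⁻⁸ N = 0.0999 N

0.0999 N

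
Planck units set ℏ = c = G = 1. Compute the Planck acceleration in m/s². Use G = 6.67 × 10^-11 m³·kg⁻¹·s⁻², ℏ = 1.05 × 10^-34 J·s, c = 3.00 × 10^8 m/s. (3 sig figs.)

5.59 × 10^51 m/s²

From ℏ = c = G = 1 the acceleration scale is a_P = √(c⁷/(ℏG)).
  = √(3.12 × 10^103)
  = 5.59 × 10^51 m/s²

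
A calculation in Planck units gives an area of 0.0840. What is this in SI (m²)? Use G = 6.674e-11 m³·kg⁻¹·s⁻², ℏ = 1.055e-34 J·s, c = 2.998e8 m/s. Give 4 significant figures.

2.195e-71 m²

One Planck area: A_P = ℏG/c³ = 2.613e-70 m².
0.0840 × 2.613e-70 m² = 2.195e-71 m²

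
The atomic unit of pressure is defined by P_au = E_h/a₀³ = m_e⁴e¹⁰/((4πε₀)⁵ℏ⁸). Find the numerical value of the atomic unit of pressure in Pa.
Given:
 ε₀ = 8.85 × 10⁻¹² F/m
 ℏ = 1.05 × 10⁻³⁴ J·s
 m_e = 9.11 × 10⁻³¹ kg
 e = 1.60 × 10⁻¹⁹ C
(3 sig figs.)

P_au = E_h/a₀³ = m_e⁴e¹⁰/((4πε₀)⁵ℏ⁸)
E_h = 4.38 × 10⁻¹⁸ J
a₀ = 5.26 × 10⁻¹¹ m
E_h/a₀³ = 3.01 × 10¹³ Pa

3.01 × 10¹³ Pa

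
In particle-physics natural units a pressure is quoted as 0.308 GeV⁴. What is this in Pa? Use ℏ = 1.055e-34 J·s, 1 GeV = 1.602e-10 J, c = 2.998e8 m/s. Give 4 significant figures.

6.411e36 Pa

Pressure is [E]/[L]³ = [E]⁴/(ℏc)³.
1 GeV⁴ → 1/(ℏc)³ × (1 GeV in J)⁴ = 2.082e37 Pa.
Result: 0.308 × 2.082e37 = 6.411e36 Pa.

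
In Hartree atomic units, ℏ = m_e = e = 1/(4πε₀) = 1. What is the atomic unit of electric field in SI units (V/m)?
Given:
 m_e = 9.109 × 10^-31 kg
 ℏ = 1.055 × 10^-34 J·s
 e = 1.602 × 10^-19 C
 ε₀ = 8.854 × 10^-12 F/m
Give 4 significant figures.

The unique combination of the constants set to 1 with dimensions of electric field is E_au = E_h/(e a₀) = m_e²e⁵/((4πε₀)³ℏ⁴).
E_h = 4.354 × 10^-18 J
a₀ = 5.297 × 10^-11 m
E_h/(e·a₀) = 5.131 × 10^11 V/m

5.131 × 10^11 V/m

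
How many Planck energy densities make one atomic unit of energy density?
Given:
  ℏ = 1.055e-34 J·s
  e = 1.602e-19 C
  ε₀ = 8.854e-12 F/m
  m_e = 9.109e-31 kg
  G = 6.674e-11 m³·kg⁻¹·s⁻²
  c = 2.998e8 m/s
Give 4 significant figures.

atomic unit of energy density: u_au = E_h/a₀³ = m_e⁴e¹⁰/((4πε₀)⁵ℏ⁸) = 2.929e13 J/m³
Planck energy density: u_P = c⁷/(ℏG²) = 4.632e113 J/m³
ratio = 2.929e13 / 4.632e113 = 6.323e-101

6.323e-101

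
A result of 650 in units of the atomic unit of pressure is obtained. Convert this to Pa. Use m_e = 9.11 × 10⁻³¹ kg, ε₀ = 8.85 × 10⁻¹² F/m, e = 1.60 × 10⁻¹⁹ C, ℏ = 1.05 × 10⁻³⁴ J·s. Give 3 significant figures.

One atomic unit of pressure: P_au = E_h/a₀³ = m_e⁴e¹⁰/((4πε₀)⁵ℏ⁸) = 3.01 × 10¹³ Pa.
650 × 3.01 × 10¹³ Pa = 1.96 × 10¹⁶ Pa

1.96 × 10¹⁶ Pa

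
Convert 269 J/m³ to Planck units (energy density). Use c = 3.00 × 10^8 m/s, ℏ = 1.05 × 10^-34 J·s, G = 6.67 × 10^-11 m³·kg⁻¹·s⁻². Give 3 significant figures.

5.75 × 10^-112

Planck energy density: u_P = c⁷/(ℏG²) = 4.68 × 10^113 J/m³.
269 / 4.68 × 10^113 = 5.75 × 10^-112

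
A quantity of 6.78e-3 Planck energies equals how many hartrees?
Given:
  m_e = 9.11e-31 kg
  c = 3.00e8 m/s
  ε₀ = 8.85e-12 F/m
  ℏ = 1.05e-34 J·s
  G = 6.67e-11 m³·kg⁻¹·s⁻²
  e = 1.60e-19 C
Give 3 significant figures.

3.03e24

Planck energy: E_P = √(ℏc⁵/G) = 1.96e9 J
hartree: E_h = m_e e⁴/(4πε₀ℏ)² = 4.38e-18 J
6.78e-3 × 1.96e9 / 4.38e-18 = 3.03e24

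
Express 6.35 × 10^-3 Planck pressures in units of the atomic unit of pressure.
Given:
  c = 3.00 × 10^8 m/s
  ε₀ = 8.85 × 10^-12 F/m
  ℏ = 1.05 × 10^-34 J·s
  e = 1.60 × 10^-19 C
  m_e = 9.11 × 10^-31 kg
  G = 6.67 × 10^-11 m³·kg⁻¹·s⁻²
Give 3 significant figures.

Planck pressure: p_P = c⁷/(ℏG²) = 4.68 × 10^113 Pa
atomic unit of pressure: P_au = E_h/a₀³ = m_e⁴e¹⁰/((4πε₀)⁵ℏ⁸) = 3.01 × 10^13 Pa
6.35 × 10^-3 × 4.68 × 10^113 / 3.01 × 10^13 = 9.87 × 10^97

9.87 × 10^97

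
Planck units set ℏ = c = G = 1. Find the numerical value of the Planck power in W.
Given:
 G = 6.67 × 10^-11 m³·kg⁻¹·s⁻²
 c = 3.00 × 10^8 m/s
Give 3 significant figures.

3.64 × 10^52 W

The unique combination of the constants set to 1 with dimensions of power is P_P = c⁵/G.
  = 2.43 × 10^42 / 6.67 × 10^-11
  = 3.64 × 10^52 W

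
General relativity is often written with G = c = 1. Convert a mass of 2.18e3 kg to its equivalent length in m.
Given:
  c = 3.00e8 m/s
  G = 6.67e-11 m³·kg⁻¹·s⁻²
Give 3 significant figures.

In G = c = 1 units mass has dimensions of length; the conversion factor is G/c².
2.18e3 kg × (G/c²) = 1.62e-24 m

1.62e-24 m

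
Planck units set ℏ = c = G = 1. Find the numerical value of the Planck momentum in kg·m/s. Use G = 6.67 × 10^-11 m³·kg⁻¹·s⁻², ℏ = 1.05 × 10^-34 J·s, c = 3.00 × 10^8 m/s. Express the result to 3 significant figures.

6.52 kg·m/s

From ℏ = c = G = 1 the momentum scale is p_P = √(ℏc³/G).
  = √(42.5)
  = 6.52 kg·m/s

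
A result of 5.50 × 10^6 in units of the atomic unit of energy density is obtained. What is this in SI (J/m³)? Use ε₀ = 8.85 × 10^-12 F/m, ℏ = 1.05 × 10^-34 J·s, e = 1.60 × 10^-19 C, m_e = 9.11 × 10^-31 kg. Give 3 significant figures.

One atomic unit of energy density: u_au = E_h/a₀³ = m_e⁴e¹⁰/((4πε₀)⁵ℏ⁸) = 3.01 × 10^13 J/m³.
5.50 × 10^6 × 3.01 × 10^13 J/m³ = 1.66 × 10^20 J/m³

1.66 × 10^20 J/m³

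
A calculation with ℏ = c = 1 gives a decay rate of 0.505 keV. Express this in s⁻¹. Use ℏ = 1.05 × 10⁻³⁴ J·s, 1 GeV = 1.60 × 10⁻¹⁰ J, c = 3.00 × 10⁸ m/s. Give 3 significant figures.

A rate is [E]/ℏ; divide by ℏ.
1 GeV → 1/ℏ × (1 GeV in J) = 1.52 × 10²⁴ s⁻¹.
Convert the energy scale: 0.505 keV = 5.05 × 10⁻⁷ GeV.
Result: 5.05 × 10⁻⁷ × 1.52 × 10²⁴ = 7.70 × 10¹⁷ s⁻¹.

7.70 × 10¹⁷ s⁻¹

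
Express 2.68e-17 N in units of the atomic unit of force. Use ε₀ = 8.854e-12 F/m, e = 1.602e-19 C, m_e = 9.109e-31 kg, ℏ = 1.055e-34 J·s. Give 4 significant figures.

atomic unit of force: F_au = E_h/a₀ = m_e²e⁶/((4πε₀)³ℏ⁴) = 8.220e-8 N.
2.68e-17 / 8.220e-8 = 3.260e-10

3.260e-10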